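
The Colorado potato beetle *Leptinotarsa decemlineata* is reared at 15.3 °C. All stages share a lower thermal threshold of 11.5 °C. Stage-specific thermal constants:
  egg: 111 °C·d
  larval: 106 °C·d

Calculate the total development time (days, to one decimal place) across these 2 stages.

Daily accumulation at 15.3 °C = 15.3 − 11.5 = 3.8 DD/day.
Total K = 111 + 106 = 217 DD.
Total duration = 217 / 3.8 = 57.105 ≈ 57.1 days.

57.1 days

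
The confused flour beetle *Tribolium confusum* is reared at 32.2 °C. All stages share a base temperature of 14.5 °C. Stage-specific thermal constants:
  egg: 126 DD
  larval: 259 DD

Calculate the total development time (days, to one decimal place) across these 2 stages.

21.8 days

Daily accumulation at 32.2 °C = 32.2 − 14.5 = 17.7 DD/day.
Total K = 126 + 259 = 385 DD.
Total duration = 385 / 17.7 = 21.751 ≈ 21.8 days.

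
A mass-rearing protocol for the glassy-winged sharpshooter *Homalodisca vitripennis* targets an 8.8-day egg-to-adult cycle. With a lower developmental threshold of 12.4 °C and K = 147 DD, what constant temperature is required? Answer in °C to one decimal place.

29.1 °C

Required daily accumulation = 147 / 8.8 = 16.705 DD/day.
T = T_base + 16.705 = 12.4 + 16.705 = 29.105 ≈ 29.1 °C.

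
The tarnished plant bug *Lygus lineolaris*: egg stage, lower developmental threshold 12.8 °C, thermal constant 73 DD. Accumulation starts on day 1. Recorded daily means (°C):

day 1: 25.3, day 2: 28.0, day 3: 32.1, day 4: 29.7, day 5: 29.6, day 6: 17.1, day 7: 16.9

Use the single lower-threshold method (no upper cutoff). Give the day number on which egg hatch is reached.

day 5

Daily DD above 12.8 °C: 12.5, 15.2, 19.3, 16.9, 16.8, 4.3, 4.1.
Cumulative: 12.5, 27.7, 47.0, 63.9, 80.7, 85.0, 89.1.
The total first reaches 73 DD on day 5.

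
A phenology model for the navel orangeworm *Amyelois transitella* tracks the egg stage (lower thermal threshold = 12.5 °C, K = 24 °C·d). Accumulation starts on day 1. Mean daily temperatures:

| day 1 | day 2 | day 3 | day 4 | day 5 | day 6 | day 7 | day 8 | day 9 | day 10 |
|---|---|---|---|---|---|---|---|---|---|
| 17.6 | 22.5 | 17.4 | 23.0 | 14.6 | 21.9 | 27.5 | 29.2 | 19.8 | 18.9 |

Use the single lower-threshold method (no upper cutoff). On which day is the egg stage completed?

day 4

Daily DD above 12.5 °C: 5.1, 10.0, 4.9, 10.5, 2.1, 9.4, 15.0, 16.7, 7.3, 6.4.
Cumulative: 5.1, 15.1, 20.0, 30.5, 32.6, 42.0, 57.0, 73.7, 81.0, 87.4.
The total first reaches 24 DD on day 4.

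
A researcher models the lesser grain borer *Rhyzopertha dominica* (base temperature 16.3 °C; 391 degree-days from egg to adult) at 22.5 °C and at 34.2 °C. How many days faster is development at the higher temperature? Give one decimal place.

At 22.5 °C: 391 / (22.5 − 16.3) = 391 / 6.2 = 63.065 d.
At 34.2 °C: 391 / (34.2 − 16.3) = 391 / 17.9 = 21.844 d.
Difference = |63.065 − 21.844| = 41.221 ≈ 41.2 days.

41.2 days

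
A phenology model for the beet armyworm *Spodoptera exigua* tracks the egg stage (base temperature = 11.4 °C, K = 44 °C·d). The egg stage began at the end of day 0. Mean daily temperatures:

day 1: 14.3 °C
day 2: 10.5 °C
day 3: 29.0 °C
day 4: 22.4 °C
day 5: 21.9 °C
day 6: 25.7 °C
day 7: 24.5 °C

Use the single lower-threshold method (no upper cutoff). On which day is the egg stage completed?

day 6

Daily DD above 11.4 °C: 2.9, 0.0, 17.6, 11.0, 10.5, 14.3, 13.1.
Cumulative: 2.9, 2.9, 20.5, 31.5, 42.0, 56.3, 69.4.
The total first reaches 44 DD on day 6.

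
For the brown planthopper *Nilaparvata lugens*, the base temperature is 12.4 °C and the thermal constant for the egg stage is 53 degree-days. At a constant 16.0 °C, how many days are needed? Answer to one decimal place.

Daily accumulation = 16.0 − 12.4 = 3.6 DD/day.
Duration = 53 / 3.6 = 14.722 ≈ 14.7 days.

14.7 days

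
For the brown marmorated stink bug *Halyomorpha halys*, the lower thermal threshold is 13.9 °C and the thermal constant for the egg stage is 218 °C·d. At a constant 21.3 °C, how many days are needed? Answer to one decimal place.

Daily accumulation = 21.3 − 13.9 = 7.4 DD/day.
Duration = 218 / 7.4 = 29.459 ≈ 29.5 days.

29.5 days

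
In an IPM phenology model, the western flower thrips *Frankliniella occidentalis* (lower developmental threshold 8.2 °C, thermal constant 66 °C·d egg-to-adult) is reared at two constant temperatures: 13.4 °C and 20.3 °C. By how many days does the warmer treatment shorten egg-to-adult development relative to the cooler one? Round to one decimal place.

At 13.4 °C: 66 / (13.4 − 8.2) = 66 / 5.2 = 12.692 d.
At 20.3 °C: 66 / (20.3 − 8.2) = 66 / 12.1 = 5.455 d.
Difference = |12.692 − 5.455| = 7.238 ≈ 7.2 days.

7.2 days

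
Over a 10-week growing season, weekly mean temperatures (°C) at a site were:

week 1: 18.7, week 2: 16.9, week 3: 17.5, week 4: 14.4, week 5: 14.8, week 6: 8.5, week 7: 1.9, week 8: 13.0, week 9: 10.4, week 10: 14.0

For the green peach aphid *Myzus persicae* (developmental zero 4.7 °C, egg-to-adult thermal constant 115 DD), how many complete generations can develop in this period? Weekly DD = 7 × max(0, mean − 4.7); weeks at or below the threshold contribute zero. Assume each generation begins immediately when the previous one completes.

Weekly DD (7 × max(0, T̄ − 4.7)): 98.0, 85.4, 89.6, 67.9, 70.7, 26.6, 0.0, 58.1, 39.9, 65.1.
Season total = 601.3 DD.
Complete generations = ⌊601.3 / 115⌋ = 5.

5 generations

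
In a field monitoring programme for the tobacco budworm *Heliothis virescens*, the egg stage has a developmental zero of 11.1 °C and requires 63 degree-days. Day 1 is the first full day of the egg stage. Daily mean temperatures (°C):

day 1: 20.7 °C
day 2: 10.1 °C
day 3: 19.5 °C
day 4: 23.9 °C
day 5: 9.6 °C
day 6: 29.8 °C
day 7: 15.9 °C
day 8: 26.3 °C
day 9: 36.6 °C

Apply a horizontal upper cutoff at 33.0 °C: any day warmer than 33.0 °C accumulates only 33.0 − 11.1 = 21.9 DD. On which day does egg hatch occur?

day 8

Daily DD above 11.1 °C (capped at 21.9): 9.6, 0.0, 8.4, 12.8, 0.0, 18.7, 4.8, 15.2, 21.9.
Cumulative: 9.6, 9.6, 18.0, 30.8, 30.8, 49.5, 54.3, 69.5, 91.4.
The total first reaches 63 DD on day 8.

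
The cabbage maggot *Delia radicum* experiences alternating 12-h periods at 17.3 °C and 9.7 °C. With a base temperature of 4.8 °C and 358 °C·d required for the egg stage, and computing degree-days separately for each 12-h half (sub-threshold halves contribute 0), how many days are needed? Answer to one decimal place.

Day half: max(0, 17.3 − 4.8) × 0.5 = 12.5 × 0.5 = 6.25 DD.
Night half: max(0, 9.7 − 4.8) × 0.5 = 4.9 × 0.5 = 2.45 DD.
Per 24 h: 8.70 DD/day.
Duration = 358 / 8.70 = 41.149 ≈ 41.1 days.

41.1 days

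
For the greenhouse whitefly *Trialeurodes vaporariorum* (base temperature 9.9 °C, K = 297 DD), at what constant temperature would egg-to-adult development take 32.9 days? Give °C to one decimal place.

18.9 °C

Required daily accumulation = 297 / 32.9 = 9.027 DD/day.
T = T_base + 9.027 = 9.9 + 9.027 = 18.927 ≈ 18.9 °C.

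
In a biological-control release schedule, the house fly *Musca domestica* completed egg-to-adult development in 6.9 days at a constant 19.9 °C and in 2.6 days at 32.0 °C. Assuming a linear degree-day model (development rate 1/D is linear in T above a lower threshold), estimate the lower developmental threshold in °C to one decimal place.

12.6 °C

Equal thermal constants: D₁(T₁ − T_b) = D₂(T₂ − T_b).
6.9·(19.9 − T_b) = 2.6·(32.0 − T_b)
T_b = (6.9·19.9 − 2.6·32.0) / (6.9 − 2.6) = 54.11 / 4.3 = 12.584 °C ≈ 12.6 °C.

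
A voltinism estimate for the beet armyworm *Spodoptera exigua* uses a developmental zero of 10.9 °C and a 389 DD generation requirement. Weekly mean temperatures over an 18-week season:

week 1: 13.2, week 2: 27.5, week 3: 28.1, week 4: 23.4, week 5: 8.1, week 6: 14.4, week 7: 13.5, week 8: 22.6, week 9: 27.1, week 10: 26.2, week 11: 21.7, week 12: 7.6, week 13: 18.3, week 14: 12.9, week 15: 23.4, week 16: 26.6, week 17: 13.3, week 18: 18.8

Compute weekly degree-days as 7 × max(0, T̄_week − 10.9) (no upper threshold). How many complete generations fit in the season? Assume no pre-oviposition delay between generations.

2 generations

Weekly DD (7 × max(0, T̄ − 10.9)): 16.1, 116.2, 120.4, 87.5, 0.0, 24.5, 18.2, 81.9, 113.4, 107.1, 75.6, 0.0, 51.8, 14.0, 87.5, 109.9, 16.8, 55.3.
Season total = 1096.2 DD.
Complete generations = ⌊1096.2 / 389⌋ = 2.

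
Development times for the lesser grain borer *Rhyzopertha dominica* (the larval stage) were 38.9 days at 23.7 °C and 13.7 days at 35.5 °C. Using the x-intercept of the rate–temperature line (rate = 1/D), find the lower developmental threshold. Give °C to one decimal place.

17.3 °C

Linear rate model ⇒ the product D·(T − T_b) is constant across temperatures.
38.9·(23.7 − T_b) = 13.7·(35.5 − T_b)
T_b = (38.9·23.7 − 13.7·35.5) / (38.9 − 13.7) = 435.58 / 25.2 = 17.285 °C ≈ 17.3 °C.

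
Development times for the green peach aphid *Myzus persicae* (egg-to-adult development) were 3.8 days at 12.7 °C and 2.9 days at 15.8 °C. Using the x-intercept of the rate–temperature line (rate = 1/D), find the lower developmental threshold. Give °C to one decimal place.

Equal thermal constants: D₁(T₁ − T_b) = D₂(T₂ − T_b).
3.8·(12.7 − T_b) = 2.9·(15.8 − T_b)
T_b = (3.8·12.7 − 2.9·15.8) / (3.8 − 2.9) = 2.44 / 0.9 = 2.711 °C ≈ 2.7 °C.

2.7 °C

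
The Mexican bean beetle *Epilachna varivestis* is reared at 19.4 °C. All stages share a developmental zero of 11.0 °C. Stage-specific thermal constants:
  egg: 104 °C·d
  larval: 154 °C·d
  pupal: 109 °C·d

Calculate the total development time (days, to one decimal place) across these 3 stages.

43.7 days

Daily accumulation at 19.4 °C = 19.4 − 11.0 = 8.4 DD/day.
Total K = 104 + 154 + 109 = 367 DD.
Total duration = 367 / 8.4 = 43.690 ≈ 43.7 days.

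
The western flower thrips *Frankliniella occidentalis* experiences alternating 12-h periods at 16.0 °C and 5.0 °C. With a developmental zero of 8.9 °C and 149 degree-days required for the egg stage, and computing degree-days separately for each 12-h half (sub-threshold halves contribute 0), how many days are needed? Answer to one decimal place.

Day half: max(0, 16.0 − 8.9) × 0.5 = 7.1 × 0.5 = 3.55 DD.
Night half: max(0, 5.0 − 8.9) × 0.5 = 0.0 × 0.5 = 0.00 DD.
Per 24 h: 3.55 DD/day.
Duration = 149 / 3.55 = 41.972 ≈ 42.0 days.

42.0 days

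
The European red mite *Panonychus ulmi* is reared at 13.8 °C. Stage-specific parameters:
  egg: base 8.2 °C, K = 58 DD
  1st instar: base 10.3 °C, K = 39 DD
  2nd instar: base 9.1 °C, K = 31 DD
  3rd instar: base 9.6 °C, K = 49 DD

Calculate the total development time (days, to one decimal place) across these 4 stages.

egg: 58 / (13.8 − 8.2) = 58 / 5.6 = 10.357 d.
1st instar: 39 / (13.8 − 10.3) = 39 / 3.5 = 11.143 d.
2nd instar: 31 / (13.8 − 9.1) = 31 / 4.7 = 6.596 d.
3rd instar: 49 / (13.8 − 9.6) = 49 / 4.2 = 11.667 d.
Sum = 39.762 ≈ 39.8 days.

39.8 days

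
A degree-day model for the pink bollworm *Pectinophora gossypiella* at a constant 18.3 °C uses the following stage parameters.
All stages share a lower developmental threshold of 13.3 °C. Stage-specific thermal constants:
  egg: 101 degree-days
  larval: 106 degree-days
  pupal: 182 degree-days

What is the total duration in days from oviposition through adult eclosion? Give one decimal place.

Daily accumulation at 18.3 °C = 18.3 − 13.3 = 5.0 DD/day.
Total K = 101 + 106 + 182 = 389 DD.
Total duration = 389 / 5.0 = 77.800 ≈ 77.8 days.

77.8 days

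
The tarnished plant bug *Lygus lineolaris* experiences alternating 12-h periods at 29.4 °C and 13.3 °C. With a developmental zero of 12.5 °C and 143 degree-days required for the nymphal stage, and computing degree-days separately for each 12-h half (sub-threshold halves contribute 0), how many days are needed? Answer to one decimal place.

16.2 days

Day half: max(0, 29.4 − 12.5) × 0.5 = 16.9 × 0.5 = 8.45 DD.
Night half: max(0, 13.3 − 12.5) × 0.5 = 0.8 × 0.5 = 0.40 DD.
Per 24 h: 8.85 DD/day.
Duration = 143 / 8.85 = 16.158 ≈ 16.2 days.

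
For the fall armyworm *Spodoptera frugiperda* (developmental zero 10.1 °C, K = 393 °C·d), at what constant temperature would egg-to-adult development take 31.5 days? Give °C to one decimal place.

Required daily accumulation = 393 / 31.5 = 12.476 DD/day.
T = T_base + 12.476 = 10.1 + 12.476 = 22.576 ≈ 22.6 °C.

22.6 °C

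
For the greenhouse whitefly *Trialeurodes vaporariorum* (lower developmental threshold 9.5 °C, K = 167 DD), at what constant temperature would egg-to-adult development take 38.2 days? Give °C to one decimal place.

Required daily accumulation = 167 / 38.2 = 4.372 DD/day.
T = T_base + 4.372 = 9.5 + 4.372 = 13.872 ≈ 13.9 °C.

13.9 °C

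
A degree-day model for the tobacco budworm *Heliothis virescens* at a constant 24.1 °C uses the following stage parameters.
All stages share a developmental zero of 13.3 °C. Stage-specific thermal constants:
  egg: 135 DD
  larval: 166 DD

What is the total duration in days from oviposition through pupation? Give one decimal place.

Daily accumulation at 24.1 °C = 24.1 − 13.3 = 10.8 DD/day.
Total K = 135 + 166 = 301 DD.
Total duration = 301 / 10.8 = 27.870 ≈ 27.9 days.

27.9 days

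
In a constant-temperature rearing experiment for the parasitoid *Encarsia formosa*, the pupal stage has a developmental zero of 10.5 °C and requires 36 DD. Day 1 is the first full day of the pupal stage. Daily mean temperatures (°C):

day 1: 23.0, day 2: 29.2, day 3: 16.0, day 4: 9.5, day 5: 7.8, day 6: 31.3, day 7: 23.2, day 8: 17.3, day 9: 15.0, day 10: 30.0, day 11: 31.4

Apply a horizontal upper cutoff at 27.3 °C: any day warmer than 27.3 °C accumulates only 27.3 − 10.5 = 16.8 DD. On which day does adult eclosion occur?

Daily DD above 10.5 °C (capped at 16.8): 12.5, 16.8, 5.5, 0.0, 0.0, 16.8, 12.7, 6.8, 4.5, 16.8, 16.8.
Cumulative: 12.5, 29.3, 34.8, 34.8, 34.8, 51.6, 64.3, 71.1, 75.6, 92.4, 109.2.
The total first reaches 36 DD on day 6.

day 6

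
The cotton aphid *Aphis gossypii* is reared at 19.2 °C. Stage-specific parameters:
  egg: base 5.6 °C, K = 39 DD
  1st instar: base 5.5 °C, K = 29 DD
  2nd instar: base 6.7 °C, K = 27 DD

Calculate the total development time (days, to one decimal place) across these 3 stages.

7.1 days

egg: 39 / (19.2 − 5.6) = 39 / 13.6 = 2.868 d.
1st instar: 29 / (19.2 − 5.5) = 29 / 13.7 = 2.117 d.
2nd instar: 27 / (19.2 − 6.7) = 27 / 12.5 = 2.160 d.
Sum = 7.144 ≈ 7.1 days.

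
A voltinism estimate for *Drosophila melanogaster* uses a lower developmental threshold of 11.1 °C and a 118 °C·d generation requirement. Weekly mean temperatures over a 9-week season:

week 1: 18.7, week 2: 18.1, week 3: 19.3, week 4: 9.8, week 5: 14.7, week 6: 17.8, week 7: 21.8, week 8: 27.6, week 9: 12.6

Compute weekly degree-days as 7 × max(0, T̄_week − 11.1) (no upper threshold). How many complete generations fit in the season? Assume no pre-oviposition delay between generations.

3 generations

Weekly DD (7 × max(0, T̄ − 11.1)): 53.2, 49.0, 57.4, 0.0, 25.2, 46.9, 74.9, 115.5, 10.5.
Season total = 432.6 DD.
Complete generations = ⌊432.6 / 118⌋ = 3.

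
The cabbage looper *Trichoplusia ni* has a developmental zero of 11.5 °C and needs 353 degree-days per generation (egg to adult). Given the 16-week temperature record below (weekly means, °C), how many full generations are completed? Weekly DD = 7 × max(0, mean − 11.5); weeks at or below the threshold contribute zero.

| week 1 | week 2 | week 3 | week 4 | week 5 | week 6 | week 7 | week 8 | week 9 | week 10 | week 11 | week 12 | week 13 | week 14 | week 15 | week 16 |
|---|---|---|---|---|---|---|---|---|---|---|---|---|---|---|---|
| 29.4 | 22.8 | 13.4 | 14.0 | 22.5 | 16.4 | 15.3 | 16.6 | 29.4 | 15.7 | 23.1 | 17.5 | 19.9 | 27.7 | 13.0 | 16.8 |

Weekly DD (7 × max(0, T̄ − 11.5)): 125.3, 79.1, 13.3, 17.5, 77.0, 34.3, 26.6, 35.7, 125.3, 29.4, 81.2, 42.0, 58.8, 113.4, 10.5, 37.1.
Season total = 906.5 DD.
Complete generations = ⌊906.5 / 353⌋ = 2.

2 generations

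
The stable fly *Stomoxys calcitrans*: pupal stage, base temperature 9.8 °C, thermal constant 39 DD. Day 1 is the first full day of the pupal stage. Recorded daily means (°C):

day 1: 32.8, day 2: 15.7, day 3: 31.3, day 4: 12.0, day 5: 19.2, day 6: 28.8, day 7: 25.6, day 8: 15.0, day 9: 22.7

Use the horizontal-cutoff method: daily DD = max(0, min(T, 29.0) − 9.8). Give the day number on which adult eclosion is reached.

Daily DD above 9.8 °C (capped at 19.2): 19.2, 5.9, 19.2, 2.2, 9.4, 19.0, 15.8, 5.2, 12.9.
Cumulative: 19.2, 25.1, 44.3, 46.5, 55.9, 74.9, 90.7, 95.9, 108.8.
The total first reaches 39 DD on day 3.

day 3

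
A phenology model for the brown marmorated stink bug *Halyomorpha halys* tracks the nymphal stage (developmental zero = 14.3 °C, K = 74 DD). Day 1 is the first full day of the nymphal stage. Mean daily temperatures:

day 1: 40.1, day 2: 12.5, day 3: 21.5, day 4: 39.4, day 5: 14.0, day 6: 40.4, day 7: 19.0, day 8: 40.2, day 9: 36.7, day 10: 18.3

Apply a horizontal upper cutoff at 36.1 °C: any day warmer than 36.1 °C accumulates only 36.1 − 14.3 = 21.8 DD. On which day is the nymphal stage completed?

Daily DD above 14.3 °C (capped at 21.8): 21.8, 0.0, 7.2, 21.8, 0.0, 21.8, 4.7, 21.8, 21.8, 4.0.
Cumulative: 21.8, 21.8, 29.0, 50.8, 50.8, 72.6, 77.3, 99.1, 120.9, 124.9.
The total first reaches 74 DD on day 7.

day 7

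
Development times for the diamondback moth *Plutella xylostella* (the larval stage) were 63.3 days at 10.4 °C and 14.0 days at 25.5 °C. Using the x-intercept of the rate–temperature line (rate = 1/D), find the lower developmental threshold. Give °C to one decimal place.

Under the model K = D·(T − T_b), so D₁·(T₁ − T_b) = D₂·(T₂ − T_b).
63.3·(10.4 − T_b) = 14.0·(25.5 − T_b)
T_b = (63.3·10.4 − 14.0·25.5) / (63.3 − 14.0) = 301.32 / 49.3 = 6.112 °C ≈ 6.1 °C.

6.1 °C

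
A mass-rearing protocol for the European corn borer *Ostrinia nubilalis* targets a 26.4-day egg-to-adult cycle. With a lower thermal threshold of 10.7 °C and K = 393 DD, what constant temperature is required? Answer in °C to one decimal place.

Required daily accumulation = 393 / 26.4 = 14.886 DD/day.
T = T_base + 14.886 = 10.7 + 14.886 = 25.586 ≈ 25.6 °C.

25.6 °C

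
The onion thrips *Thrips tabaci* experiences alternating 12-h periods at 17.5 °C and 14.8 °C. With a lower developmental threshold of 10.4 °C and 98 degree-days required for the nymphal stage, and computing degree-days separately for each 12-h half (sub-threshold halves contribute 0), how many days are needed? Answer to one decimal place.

17.0 days

Day half: max(0, 17.5 − 10.4) × 0.5 = 7.1 × 0.5 = 3.55 DD.
Night half: max(0, 14.8 − 10.4) × 0.5 = 4.4 × 0.5 = 2.20 DD.
Per 24 h: 5.75 DD/day.
Duration = 98 / 5.75 = 17.043 ≈ 17.0 days.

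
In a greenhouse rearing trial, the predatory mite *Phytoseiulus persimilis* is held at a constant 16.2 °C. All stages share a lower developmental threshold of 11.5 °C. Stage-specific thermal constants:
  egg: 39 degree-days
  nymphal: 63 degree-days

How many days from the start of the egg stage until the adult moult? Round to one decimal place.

Daily accumulation at 16.2 °C = 16.2 − 11.5 = 4.7 DD/day.
Total K = 39 + 63 = 102 DD.
Total duration = 102 / 4.7 = 21.702 ≈ 21.7 days.

21.7 days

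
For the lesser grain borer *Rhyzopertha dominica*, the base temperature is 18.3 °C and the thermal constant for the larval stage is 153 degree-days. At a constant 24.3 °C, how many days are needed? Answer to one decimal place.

25.5 days

Daily accumulation = 24.3 − 18.3 = 6.0 DD/day.
Duration = 153 / 6.0 = 25.500 ≈ 25.5 days.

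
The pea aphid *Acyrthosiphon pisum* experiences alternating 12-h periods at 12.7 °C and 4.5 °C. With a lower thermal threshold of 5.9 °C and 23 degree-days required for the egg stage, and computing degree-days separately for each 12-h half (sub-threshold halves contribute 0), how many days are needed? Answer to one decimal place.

6.8 days

Day half: max(0, 12.7 − 5.9) × 0.5 = 6.8 × 0.5 = 3.40 DD.
Night half: max(0, 4.5 − 5.9) × 0.5 = 0.0 × 0.5 = 0.00 DD.
Per 24 h: 3.40 DD/day.
Duration = 23 / 3.40 = 6.765 ≈ 6.8 days.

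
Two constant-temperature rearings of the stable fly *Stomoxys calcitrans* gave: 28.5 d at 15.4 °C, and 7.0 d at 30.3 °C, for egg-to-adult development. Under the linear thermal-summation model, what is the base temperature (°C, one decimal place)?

10.5 °C

Linear rate model ⇒ the product D·(T − T_b) is constant across temperatures.
28.5·(15.4 − T_b) = 7.0·(30.3 − T_b)
T_b = (28.5·15.4 − 7.0·30.3) / (28.5 − 7.0) = 226.80 / 21.5 = 10.549 °C ≈ 10.5 °C.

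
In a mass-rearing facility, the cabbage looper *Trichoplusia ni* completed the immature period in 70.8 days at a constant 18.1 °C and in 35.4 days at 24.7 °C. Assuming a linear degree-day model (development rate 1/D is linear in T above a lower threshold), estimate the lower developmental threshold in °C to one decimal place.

Linear rate model ⇒ the product D·(T − T_b) is constant across temperatures.
70.8·(18.1 − T_b) = 35.4·(24.7 − T_b)
T_b = (70.8·18.1 − 35.4·24.7) / (70.8 − 35.4) = 407.10 / 35.4 = 11.500 °C ≈ 11.5 °C.

11.5 °C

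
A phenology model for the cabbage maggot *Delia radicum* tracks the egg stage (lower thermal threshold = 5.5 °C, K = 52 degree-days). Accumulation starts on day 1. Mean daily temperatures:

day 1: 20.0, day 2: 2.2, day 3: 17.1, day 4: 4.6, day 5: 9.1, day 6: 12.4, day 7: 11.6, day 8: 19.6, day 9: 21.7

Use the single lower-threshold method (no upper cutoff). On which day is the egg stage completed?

Daily DD above 5.5 °C: 14.5, 0.0, 11.6, 0.0, 3.6, 6.9, 6.1, 14.1, 16.2.
Cumulative: 14.5, 14.5, 26.1, 26.1, 29.7, 36.6, 42.7, 56.8, 73.0.
The total first reaches 52 DD on day 8.

day 8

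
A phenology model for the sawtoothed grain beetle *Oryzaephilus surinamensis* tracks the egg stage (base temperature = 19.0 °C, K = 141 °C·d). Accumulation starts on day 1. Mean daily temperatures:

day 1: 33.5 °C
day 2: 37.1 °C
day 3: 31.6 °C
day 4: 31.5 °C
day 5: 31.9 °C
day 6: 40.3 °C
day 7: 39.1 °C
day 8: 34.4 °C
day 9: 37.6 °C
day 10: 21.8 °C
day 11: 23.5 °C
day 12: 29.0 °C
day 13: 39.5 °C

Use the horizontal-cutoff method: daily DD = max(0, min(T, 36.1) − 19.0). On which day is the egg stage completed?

Daily DD above 19.0 °C (capped at 17.1): 14.5, 17.1, 12.6, 12.5, 12.9, 17.1, 17.1, 15.4, 17.1, 2.8, 4.5, 10.0, 17.1.
Cumulative: 14.5, 31.6, 44.2, 56.7, 69.6, 86.7, 103.8, 119.2, 136.3, 139.1, 143.6, 153.6, 170.7.
The total first reaches 141 DD on day 11.

day 11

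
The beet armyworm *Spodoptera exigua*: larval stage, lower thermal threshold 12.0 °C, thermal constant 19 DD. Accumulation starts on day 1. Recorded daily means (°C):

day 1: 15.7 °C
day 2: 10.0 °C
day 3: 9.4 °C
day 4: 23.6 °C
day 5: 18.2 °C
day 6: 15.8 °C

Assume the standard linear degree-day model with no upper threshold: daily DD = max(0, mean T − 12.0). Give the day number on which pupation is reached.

Daily DD above 12.0 °C: 3.7, 0.0, 0.0, 11.6, 6.2, 3.8.
Cumulative: 3.7, 3.7, 3.7, 15.3, 21.5, 25.3.
The total first reaches 19 DD on day 5.

day 5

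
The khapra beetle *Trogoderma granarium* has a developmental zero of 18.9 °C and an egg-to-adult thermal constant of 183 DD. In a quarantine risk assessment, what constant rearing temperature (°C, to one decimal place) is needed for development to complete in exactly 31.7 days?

Required daily accumulation = 183 / 31.7 = 5.773 DD/day.
T = T_base + 5.773 = 18.9 + 5.773 = 24.673 ≈ 24.7 °C.

24.7 °C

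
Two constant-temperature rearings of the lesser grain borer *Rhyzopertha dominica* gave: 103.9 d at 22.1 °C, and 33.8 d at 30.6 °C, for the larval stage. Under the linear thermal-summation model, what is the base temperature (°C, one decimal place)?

Under the model K = D·(T − T_b), so D₁·(T₁ − T_b) = D₂·(T₂ − T_b).
103.9·(22.1 − T_b) = 33.8·(30.6 − T_b)
T_b = (103.9·22.1 − 33.8·30.6) / (103.9 − 33.8) = 1261.91 / 70.1 = 18.002 °C ≈ 18.0 °C.

18.0 °C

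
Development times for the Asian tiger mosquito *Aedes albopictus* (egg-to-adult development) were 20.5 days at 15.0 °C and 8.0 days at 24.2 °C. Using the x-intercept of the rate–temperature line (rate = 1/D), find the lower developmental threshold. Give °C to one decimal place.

9.1 °C

Linear rate model ⇒ the product D·(T − T_b) is constant across temperatures.
20.5·(15.0 − T_b) = 8.0·(24.2 − T_b)
T_b = (20.5·15.0 − 8.0·24.2) / (20.5 − 8.0) = 113.90 / 12.5 = 9.112 °C ≈ 9.1 °C.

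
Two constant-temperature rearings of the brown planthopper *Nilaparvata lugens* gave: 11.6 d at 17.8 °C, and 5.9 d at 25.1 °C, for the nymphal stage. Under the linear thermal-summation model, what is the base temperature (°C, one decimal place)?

10.2 °C

Equal thermal constants: D₁(T₁ − T_b) = D₂(T₂ − T_b).
11.6·(17.8 − T_b) = 5.9·(25.1 − T_b)
T_b = (11.6·17.8 − 5.9·25.1) / (11.6 − 5.9) = 58.39 / 5.7 = 10.244 °C ≈ 10.2 °C.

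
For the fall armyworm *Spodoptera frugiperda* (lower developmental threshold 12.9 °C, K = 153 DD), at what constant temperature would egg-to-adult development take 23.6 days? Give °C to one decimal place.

19.4 °C

Required daily accumulation = 153 / 23.6 = 6.483 DD/day.
T = T_base + 6.483 = 12.9 + 6.483 = 19.383 ≈ 19.4 °C.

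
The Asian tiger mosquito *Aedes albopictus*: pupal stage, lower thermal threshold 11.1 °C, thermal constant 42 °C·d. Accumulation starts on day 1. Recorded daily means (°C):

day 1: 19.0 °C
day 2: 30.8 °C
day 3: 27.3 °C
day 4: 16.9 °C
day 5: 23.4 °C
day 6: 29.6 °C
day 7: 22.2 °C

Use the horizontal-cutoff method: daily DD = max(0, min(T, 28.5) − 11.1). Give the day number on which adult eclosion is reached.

Daily DD above 11.1 °C (capped at 17.4): 7.9, 17.4, 16.2, 5.8, 12.3, 17.4, 11.1.
Cumulative: 7.9, 25.3, 41.5, 47.3, 59.6, 77.0, 88.1.
The total first reaches 42 DD on day 4.

day 4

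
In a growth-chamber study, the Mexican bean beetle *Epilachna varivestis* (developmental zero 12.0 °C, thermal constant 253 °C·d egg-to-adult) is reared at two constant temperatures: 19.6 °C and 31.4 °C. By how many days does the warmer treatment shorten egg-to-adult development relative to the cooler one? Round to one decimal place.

At 19.6 °C: 253 / (19.6 − 12.0) = 253 / 7.6 = 33.289 d.
At 31.4 °C: 253 / (31.4 − 12.0) = 253 / 19.4 = 13.041 d.
Difference = |33.289 − 13.041| = 20.248 ≈ 20.2 days.

20.2 days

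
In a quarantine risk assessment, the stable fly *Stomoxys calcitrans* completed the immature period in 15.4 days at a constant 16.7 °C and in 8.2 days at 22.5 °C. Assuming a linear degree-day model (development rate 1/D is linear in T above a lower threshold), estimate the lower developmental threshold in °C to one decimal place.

Linear rate model ⇒ the product D·(T − T_b) is constant across temperatures.
15.4·(16.7 − T_b) = 8.2·(22.5 − T_b)
T_b = (15.4·16.7 − 8.2·22.5) / (15.4 − 8.2) = 72.68 / 7.2 = 10.094 °C ≈ 10.1 °C.

10.1 °C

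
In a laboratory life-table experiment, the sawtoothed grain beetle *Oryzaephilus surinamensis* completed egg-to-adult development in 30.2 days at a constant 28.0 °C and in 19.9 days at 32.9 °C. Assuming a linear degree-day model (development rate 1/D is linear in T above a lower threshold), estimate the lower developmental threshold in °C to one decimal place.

18.5 °C

Equal thermal constants: D₁(T₁ − T_b) = D₂(T₂ − T_b).
30.2·(28.0 − T_b) = 19.9·(32.9 − T_b)
T_b = (30.2·28.0 − 19.9·32.9) / (30.2 − 19.9) = 190.89 / 10.3 = 18.533 °C ≈ 18.5 °C.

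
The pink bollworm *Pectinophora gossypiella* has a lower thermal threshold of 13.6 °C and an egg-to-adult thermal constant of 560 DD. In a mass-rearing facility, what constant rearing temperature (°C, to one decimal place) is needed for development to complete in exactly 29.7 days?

Required daily accumulation = 560 / 29.7 = 18.855 DD/day.
T = T_base + 18.855 = 13.6 + 18.855 = 32.455 ≈ 32.5 °C.

32.5 °C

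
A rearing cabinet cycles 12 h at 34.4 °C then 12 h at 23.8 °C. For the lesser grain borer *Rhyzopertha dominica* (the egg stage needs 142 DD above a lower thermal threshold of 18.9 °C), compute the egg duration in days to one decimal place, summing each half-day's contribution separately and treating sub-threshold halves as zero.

Day half: max(0, 34.4 − 18.9) × 0.5 = 15.5 × 0.5 = 7.75 DD.
Night half: max(0, 23.8 − 18.9) × 0.5 = 4.9 × 0.5 = 2.45 DD.
Per 24 h: 10.20 DD/day.
Duration = 142 / 10.20 = 13.922 ≈ 13.9 days.

13.9 days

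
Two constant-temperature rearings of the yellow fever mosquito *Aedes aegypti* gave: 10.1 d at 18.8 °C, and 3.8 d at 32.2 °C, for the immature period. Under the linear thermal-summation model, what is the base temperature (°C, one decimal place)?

Equal thermal constants: D₁(T₁ − T_b) = D₂(T₂ − T_b).
10.1·(18.8 − T_b) = 3.8·(32.2 − T_b)
T_b = (10.1·18.8 − 3.8·32.2) / (10.1 − 3.8) = 67.52 / 6.3 = 10.717 °C ≈ 10.7 °C.

10.7 °C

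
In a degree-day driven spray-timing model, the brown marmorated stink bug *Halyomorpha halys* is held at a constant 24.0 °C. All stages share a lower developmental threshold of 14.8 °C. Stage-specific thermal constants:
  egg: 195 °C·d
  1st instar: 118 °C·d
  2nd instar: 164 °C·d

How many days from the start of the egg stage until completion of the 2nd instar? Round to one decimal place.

Daily accumulation at 24.0 °C = 24.0 − 14.8 = 9.2 DD/day.
Total K = 195 + 118 + 164 = 477 DD.
Total duration = 477 / 9.2 = 51.848 ≈ 51.8 days.

51.8 days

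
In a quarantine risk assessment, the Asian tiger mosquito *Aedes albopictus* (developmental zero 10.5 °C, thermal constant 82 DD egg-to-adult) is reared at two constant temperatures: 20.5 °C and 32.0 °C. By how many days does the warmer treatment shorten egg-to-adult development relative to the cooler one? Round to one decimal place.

4.4 days

At 20.5 °C: 82 / (20.5 − 10.5) = 82 / 10.0 = 8.200 d.
At 32.0 °C: 82 / (32.0 − 10.5) = 82 / 21.5 = 3.814 d.
Difference = |8.200 − 3.814| = 4.386 ≈ 4.4 days.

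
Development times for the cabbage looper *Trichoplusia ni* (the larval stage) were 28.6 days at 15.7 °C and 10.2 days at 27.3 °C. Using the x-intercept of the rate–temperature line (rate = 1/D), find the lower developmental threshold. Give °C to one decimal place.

Equal thermal constants: D₁(T₁ − T_b) = D₂(T₂ − T_b).
28.6·(15.7 − T_b) = 10.2·(27.3 − T_b)
T_b = (28.6·15.7 − 10.2·27.3) / (28.6 − 10.2) = 170.56 / 18.4 = 9.270 °C ≈ 9.3 °C.

9.3 °C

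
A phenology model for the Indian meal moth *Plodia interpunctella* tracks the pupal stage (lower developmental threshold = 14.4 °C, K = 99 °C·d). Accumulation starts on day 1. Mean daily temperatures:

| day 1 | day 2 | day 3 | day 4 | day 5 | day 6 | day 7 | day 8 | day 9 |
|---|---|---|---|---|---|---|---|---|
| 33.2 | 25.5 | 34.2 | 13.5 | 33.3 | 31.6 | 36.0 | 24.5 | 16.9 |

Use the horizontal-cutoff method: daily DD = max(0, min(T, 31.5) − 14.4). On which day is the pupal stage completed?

Daily DD above 14.4 °C (capped at 17.1): 17.1, 11.1, 17.1, 0.0, 17.1, 17.1, 17.1, 10.1, 2.5.
Cumulative: 17.1, 28.2, 45.3, 45.3, 62.4, 79.5, 96.6, 106.7, 109.2.
The total first reaches 99 DD on day 8.

day 8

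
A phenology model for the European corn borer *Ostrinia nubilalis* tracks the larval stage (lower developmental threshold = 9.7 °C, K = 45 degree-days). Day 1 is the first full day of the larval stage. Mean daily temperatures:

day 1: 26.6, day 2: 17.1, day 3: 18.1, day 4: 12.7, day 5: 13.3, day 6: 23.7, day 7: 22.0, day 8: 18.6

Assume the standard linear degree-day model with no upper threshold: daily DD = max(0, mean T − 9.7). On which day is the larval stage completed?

Daily DD above 9.7 °C: 16.9, 7.4, 8.4, 3.0, 3.6, 14.0, 12.3, 8.9.
Cumulative: 16.9, 24.3, 32.7, 35.7, 39.3, 53.3, 65.6, 74.5.
The total first reaches 45 DD on day 6.

day 6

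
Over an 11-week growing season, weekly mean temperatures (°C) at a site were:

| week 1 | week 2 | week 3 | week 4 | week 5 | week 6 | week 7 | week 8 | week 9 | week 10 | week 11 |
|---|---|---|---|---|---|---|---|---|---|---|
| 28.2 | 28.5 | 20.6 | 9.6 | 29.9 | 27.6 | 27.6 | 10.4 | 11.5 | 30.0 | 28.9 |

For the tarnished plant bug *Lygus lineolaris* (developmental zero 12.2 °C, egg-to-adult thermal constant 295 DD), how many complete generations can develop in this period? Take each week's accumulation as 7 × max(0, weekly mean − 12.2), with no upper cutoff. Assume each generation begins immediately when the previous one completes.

2 generations

Weekly DD (7 × max(0, T̄ − 12.2)): 112.0, 114.1, 58.8, 0.0, 123.9, 107.8, 107.8, 0.0, 0.0, 124.6, 116.9.
Season total = 865.9 DD.
Complete generations = ⌊865.9 / 295⌋ = 2.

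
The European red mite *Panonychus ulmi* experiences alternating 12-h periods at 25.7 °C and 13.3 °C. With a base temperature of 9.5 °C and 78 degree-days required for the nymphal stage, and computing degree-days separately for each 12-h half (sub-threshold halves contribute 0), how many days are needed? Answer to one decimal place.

7.8 days

Day half: max(0, 25.7 − 9.5) × 0.5 = 16.2 × 0.5 = 8.10 DD.
Night half: max(0, 13.3 − 9.5) × 0.5 = 3.8 × 0.5 = 1.90 DD.
Per 24 h: 10.00 DD/day.
Duration = 78 / 10.00 = 7.800 ≈ 7.8 days.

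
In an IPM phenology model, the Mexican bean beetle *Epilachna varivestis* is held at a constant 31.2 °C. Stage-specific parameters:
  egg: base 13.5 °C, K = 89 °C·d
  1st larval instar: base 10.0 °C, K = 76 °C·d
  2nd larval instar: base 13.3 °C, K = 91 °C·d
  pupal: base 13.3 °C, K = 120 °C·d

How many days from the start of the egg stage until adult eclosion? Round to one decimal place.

20.4 days

egg: 89 / (31.2 − 13.5) = 89 / 17.7 = 5.028 d.
1st larval instar: 76 / (31.2 − 10.0) = 76 / 21.2 = 3.585 d.
2nd larval instar: 91 / (31.2 − 13.3) = 91 / 17.9 = 5.084 d.
pupal: 120 / (31.2 − 13.3) = 120 / 17.9 = 6.704 d.
Sum = 20.401 ≈ 20.4 days.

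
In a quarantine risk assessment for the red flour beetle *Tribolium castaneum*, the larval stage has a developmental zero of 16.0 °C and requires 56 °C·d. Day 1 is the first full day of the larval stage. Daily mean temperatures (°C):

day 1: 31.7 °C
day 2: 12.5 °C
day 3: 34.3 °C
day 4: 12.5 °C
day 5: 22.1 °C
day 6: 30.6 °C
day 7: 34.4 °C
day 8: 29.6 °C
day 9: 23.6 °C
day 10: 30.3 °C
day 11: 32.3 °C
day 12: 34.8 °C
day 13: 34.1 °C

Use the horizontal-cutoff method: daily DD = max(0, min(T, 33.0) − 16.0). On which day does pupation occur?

day 7

Daily DD above 16.0 °C (capped at 17.0): 15.7, 0.0, 17.0, 0.0, 6.1, 14.6, 17.0, 13.6, 7.6, 14.3, 16.3, 17.0, 17.0.
Cumulative: 15.7, 15.7, 32.7, 32.7, 38.8, 53.4, 70.4, 84.0, 91.6, 105.9, 122.2, 139.2, 156.2.
The total first reaches 56 DD on day 7.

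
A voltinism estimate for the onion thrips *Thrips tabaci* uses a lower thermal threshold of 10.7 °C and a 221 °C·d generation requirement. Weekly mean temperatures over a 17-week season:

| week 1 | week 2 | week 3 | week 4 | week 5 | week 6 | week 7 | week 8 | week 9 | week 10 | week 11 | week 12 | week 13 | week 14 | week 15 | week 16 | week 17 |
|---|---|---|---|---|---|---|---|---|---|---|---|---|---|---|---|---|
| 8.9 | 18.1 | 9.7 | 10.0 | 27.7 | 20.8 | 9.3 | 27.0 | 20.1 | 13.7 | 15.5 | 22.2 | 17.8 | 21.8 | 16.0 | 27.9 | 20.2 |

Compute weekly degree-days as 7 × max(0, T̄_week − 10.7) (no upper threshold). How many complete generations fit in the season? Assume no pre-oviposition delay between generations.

Weekly DD (7 × max(0, T̄ − 10.7)): 0.0, 51.8, 0.0, 0.0, 119.0, 70.7, 0.0, 114.1, 65.8, 21.0, 33.6, 80.5, 49.7, 77.7, 37.1, 120.4, 66.5.
Season total = 907.9 DD.
Complete generations = ⌊907.9 / 221⌋ = 4.

4 generations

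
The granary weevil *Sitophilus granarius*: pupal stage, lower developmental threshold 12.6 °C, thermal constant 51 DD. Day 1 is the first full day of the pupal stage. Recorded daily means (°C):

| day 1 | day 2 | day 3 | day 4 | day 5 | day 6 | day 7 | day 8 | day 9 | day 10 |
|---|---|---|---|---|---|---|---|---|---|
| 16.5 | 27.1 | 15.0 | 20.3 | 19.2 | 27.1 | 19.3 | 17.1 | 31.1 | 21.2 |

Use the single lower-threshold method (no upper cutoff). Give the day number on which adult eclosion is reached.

Daily DD above 12.6 °C: 3.9, 14.5, 2.4, 7.7, 6.6, 14.5, 6.7, 4.5, 18.5, 8.6.
Cumulative: 3.9, 18.4, 20.8, 28.5, 35.1, 49.6, 56.3, 60.8, 79.3, 87.9.
The total first reaches 51 DD on day 7.

day 7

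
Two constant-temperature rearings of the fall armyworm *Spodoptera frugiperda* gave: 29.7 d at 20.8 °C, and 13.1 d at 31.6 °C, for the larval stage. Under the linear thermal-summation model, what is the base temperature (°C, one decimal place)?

Equal thermal constants: D₁(T₁ − T_b) = D₂(T₂ − T_b).
29.7·(20.8 − T_b) = 13.1·(31.6 − T_b)
T_b = (29.7·20.8 − 13.1·31.6) / (29.7 − 13.1) = 203.80 / 16.6 = 12.277 °C ≈ 12.3 °C.

12.3 °C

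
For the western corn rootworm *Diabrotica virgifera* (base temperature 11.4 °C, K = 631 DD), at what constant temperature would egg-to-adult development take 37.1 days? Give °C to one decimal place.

Required daily accumulation = 631 / 37.1 = 17.008 DD/day.
T = T_base + 17.008 = 11.4 + 17.008 = 28.408 ≈ 28.4 °C.

28.4 °C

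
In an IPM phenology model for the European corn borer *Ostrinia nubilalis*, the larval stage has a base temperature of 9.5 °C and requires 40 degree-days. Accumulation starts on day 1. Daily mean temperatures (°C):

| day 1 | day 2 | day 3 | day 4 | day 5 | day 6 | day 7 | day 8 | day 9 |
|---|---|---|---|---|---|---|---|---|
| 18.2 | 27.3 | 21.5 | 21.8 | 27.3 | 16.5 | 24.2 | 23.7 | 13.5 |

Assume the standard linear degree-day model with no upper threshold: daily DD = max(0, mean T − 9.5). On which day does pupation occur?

Daily DD above 9.5 °C: 8.7, 17.8, 12.0, 12.3, 17.8, 7.0, 14.7, 14.2, 4.0.
Cumulative: 8.7, 26.5, 38.5, 50.8, 68.6, 75.6, 90.3, 104.5, 108.5.
The total first reaches 40 DD on day 4.

day 4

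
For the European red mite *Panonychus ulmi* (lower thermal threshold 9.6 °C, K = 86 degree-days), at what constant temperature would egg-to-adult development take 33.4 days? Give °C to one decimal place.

Required daily accumulation = 86 / 33.4 = 2.575 DD/day.
T = T_base + 2.575 = 9.6 + 2.575 = 12.175 ≈ 12.2 °C.

12.2 °C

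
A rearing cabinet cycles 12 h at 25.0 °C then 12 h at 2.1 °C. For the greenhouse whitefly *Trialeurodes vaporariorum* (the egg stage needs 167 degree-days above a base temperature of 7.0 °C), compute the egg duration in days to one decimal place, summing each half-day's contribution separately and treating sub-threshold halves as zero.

18.6 days

Day half: max(0, 25.0 − 7.0) × 0.5 = 18.0 × 0.5 = 9.00 DD.
Night half: max(0, 2.1 − 7.0) × 0.5 = 0.0 × 0.5 = 0.00 DD.
Per 24 h: 9.00 DD/day.
Duration = 167 / 9.00 = 18.556 ≈ 18.6 days.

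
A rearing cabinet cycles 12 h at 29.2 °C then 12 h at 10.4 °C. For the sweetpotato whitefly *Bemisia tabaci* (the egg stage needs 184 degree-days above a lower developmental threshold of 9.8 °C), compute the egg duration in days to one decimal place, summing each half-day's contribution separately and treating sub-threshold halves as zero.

18.4 days

Day half: max(0, 29.2 − 9.8) × 0.5 = 19.4 × 0.5 = 9.70 DD.
Night half: max(0, 10.4 − 9.8) × 0.5 = 0.6 × 0.5 = 0.30 DD.
Per 24 h: 10.00 DD/day.
Duration = 184 / 10.00 = 18.400 ≈ 18.4 days.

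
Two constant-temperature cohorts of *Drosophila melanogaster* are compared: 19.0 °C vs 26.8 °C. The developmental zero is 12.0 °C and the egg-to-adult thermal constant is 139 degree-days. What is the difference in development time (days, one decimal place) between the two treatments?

10.5 days

At 19.0 °C: 139 / (19.0 − 12.0) = 139 / 7.0 = 19.857 d.
At 26.8 °C: 139 / (26.8 − 12.0) = 139 / 14.8 = 9.392 d.
Difference = |19.857 − 9.392| = 10.465 ≈ 10.5 days.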